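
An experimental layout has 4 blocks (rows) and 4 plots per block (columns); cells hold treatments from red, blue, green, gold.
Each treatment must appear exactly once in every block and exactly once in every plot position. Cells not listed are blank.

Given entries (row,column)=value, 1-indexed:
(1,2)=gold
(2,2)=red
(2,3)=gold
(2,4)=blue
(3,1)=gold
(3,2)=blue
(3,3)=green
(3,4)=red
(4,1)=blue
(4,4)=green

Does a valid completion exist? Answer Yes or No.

No

Block 1, plot 4: block 1 together with plot 4 already contain {red, blue, green, gold} — every symbol — so nothing can go there. The grid has no valid completion.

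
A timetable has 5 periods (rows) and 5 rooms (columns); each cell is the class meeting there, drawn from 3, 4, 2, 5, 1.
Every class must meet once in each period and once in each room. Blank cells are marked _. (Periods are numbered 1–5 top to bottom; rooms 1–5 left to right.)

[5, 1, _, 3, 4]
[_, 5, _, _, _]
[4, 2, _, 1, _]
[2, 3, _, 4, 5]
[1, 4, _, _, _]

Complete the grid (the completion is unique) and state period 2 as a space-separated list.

Period 2, room 1: period 2 has {5} and room 1 has {4, 2, 5, 1}, leaving only 3.
Period 2, room 4: period 2 has {3, 5} and room 4 has {3, 4, 1}, leaving only 2.
Period 2, room 5: period 2 has {3, 2, 5} and room 5 has {4, 5}, leaving only 1.
Period 2, room 3: period 2 has {3, 2, 5, 1} and room 3 has {}, leaving only 4.
So period 2 reads: 3 5 4 2 1.

3 5 4 2 1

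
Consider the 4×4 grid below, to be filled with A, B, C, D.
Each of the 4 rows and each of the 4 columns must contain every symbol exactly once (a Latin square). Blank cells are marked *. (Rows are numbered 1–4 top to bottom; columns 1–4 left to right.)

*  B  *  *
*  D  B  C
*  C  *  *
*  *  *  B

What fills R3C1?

B

Row 2, column 1: row 2 has {B, C, D} and column 1 has {}, leaving only A.
Row 4, column 2: row 4 has {B} and column 2 has {B, C, D}, leaving only A.
Row 3, column 1 is narrowed to {B, D}.
If it were D, then row 4, column 1 would be left with no valid symbol.
So row 3, column 1 must be B.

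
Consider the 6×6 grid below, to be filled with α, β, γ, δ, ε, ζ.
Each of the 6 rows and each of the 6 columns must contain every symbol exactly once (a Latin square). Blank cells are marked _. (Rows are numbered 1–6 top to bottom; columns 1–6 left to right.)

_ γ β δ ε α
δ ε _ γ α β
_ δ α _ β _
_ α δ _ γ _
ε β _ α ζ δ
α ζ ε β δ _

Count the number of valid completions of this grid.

Row 1, column 1: eliminating its row and column leaves {ζ}.
Row 2, column 3: eliminating its row and column leaves {ζ}.
Row 3, column 1: eliminating its row and column leaves {γ, ζ}.
Row 3, column 4: eliminating its row and column leaves {ε, ζ}.
Row 3, column 6: eliminating its row and column leaves {γ, ε, ζ}.
Row 4, column 1: eliminating its row and column leaves {β, ζ}.
Row 4, column 4: eliminating its row and column leaves {ε, ζ}.
Row 4, column 6: eliminating its row and column leaves {ε, ζ}.
Row 5, column 3: eliminating its row and column leaves {γ}.
Row 6, column 6: eliminating its row and column leaves {γ}.
Enumerating the assignments across these blanks that avoid any row or column repeat gives 2 completions.

2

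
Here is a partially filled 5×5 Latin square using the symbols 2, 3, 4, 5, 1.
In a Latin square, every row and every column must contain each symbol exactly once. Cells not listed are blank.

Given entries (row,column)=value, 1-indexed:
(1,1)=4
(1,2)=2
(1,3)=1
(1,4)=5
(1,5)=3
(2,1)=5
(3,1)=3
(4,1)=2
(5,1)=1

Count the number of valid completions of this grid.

Row 2, column 2: eliminating its row and column leaves {3, 4, 1}.
Row 2, column 3: eliminating its row and column leaves {2, 3, 4}.
Row 2, column 4: eliminating its row and column leaves {2, 3, 4, 1}.
Row 2, column 5: eliminating its row and column leaves {2, 4, 1}.
Row 3, column 2: eliminating its row and column leaves {4, 5, 1}.
Row 3, column 3: eliminating its row and column leaves {2, 4, 5}.
Row 3, column 4: eliminating its row and column leaves {2, 4, 1}.
Row 3, column 5: eliminating its row and column leaves {2, 4, 5, 1}.
Row 4, column 2: eliminating its row and column leaves {3, 4, 5, 1}.
Row 4, column 3: eliminating its row and column leaves {3, 4, 5}.
Row 4, column 4: eliminating its row and column leaves {3, 4, 1}.
Row 4, column 5: eliminating its row and column leaves {4, 5, 1}.
Row 5, column 2: eliminating its row and column leaves {3, 4, 5}.
Row 5, column 3: eliminating its row and column leaves {2, 3, 4, 5}.
Row 5, column 4: eliminating its row and column leaves {2, 3, 4}.
Row 5, column 5: eliminating its row and column leaves {2, 4, 5}.
Enumerating the assignments across these blanks that avoid any row or column repeat gives 56 completions.

56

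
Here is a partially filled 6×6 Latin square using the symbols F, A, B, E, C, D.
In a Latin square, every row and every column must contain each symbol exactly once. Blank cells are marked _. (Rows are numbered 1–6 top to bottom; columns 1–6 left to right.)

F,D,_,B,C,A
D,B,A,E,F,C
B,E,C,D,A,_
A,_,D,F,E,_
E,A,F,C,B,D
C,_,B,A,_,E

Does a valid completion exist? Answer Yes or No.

No row or column among the givens repeats a symbol, and propagating forced cells runs into no contradiction.
One valid completion exists (for instance, F D E B C A / D B A E F C / B E C D A F / A C D F E B / E A F C B D / C F B A D E).

Yes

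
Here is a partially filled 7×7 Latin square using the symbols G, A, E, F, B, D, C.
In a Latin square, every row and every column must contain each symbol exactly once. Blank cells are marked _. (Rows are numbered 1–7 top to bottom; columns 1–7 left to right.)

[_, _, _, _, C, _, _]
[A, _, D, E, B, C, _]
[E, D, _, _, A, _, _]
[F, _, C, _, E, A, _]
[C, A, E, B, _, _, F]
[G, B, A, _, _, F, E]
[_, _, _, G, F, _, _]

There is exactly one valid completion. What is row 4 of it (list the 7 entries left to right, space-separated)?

Row 4, column 2: row 4 has {A, E, F, C} and column 2 has {A, B, D}, leaving only G.
Row 4, column 4: row 4 has {G, A, E, F, C} and column 4 has {G, E, B}, leaving only D.
Row 4, column 7: row 4 has {G, A, E, F, D, C} and column 7 has {E, F}, leaving only B.
So row 4 reads: F G C D E A B.

F G C D E A B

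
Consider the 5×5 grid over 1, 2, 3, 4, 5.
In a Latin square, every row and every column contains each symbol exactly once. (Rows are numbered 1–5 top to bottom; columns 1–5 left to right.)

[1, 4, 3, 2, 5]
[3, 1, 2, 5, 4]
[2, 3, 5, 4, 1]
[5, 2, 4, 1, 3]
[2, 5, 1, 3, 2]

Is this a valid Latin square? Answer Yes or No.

No

Row 5 contains 2 twice (at columns 1 and 5), so it is not a permutation.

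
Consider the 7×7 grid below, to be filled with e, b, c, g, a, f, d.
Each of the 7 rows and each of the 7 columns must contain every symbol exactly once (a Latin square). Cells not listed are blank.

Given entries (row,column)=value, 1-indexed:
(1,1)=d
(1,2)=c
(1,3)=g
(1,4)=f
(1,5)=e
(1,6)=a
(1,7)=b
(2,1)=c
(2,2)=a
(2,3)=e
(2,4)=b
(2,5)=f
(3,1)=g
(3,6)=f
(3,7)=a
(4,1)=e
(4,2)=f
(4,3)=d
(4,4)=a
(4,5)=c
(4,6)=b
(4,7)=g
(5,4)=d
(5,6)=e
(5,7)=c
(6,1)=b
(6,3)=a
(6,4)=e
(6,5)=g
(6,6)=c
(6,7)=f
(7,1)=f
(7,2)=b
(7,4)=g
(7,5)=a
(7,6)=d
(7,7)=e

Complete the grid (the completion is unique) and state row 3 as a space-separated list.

g e b c d f a

Row 3, column 4: row 3 has {g, a, f} and column 4 has {e, b, g, a, f, d}, leaving only c.
Row 3, column 3: row 3 has {c, g, a, f} and column 3 has {e, g, a, d}, leaving only b.
Row 3, column 5: row 3 has {b, c, g, a, f} and column 5 has {e, c, g, a, f}, leaving only d.
Row 3, column 2: row 3 has {b, c, g, a, f, d} and column 2 has {b, c, a, f}, leaving only e.
So row 3 reads: g e b c d f a.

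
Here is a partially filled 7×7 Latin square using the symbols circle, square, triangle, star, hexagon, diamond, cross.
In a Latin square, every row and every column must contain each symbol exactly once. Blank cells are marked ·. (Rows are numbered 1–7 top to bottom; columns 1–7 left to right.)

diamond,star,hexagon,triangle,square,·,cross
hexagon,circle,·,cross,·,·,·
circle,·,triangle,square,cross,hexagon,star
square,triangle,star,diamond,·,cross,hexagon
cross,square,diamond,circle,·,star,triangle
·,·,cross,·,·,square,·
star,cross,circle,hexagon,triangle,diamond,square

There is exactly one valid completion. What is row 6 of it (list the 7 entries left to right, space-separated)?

Row 6, column 1: row 6 has {square, cross} and column 1 has {circle, square, star, hexagon, diamond, cross}, leaving only triangle.
Row 6, column 4: row 6 has {square, triangle, cross} and column 4 has {circle, square, triangle, hexagon, diamond, cross}, leaving only star.
Row 1, column 6: row 1 has {square, triangle, star, hexagon, diamond, cross} and column 6 has {square, star, hexagon, diamond, cross}, leaving only circle.
Row 2, column 3: row 2 has {circle, hexagon, cross} and column 3 has {circle, triangle, star, hexagon, diamond, cross}, leaving only square.
Row 2, column 6: row 2 has {circle, square, hexagon, cross} and column 6 has {circle, square, star, hexagon, diamond, cross}, leaving only triangle.
Row 2, column 7: row 2 has {circle, square, triangle, hexagon, cross} and column 7 has {square, triangle, star, hexagon, cross}, leaving only diamond.
Row 6, column 7: row 6 has {square, triangle, star, cross} and column 7 has {square, triangle, star, hexagon, diamond, cross}, leaving only circle.
Row 2, column 5: row 2 has {circle, square, triangle, hexagon, diamond, cross} and column 5 has {square, triangle, cross}, leaving only star.
Row 3, column 2: row 3 has {circle, square, triangle, star, hexagon, cross} and column 2 has {circle, square, triangle, star, cross}, leaving only diamond.
Row 6, column 2: row 6 has {circle, square, triangle, star, cross} and column 2 has {circle, square, triangle, star, diamond, cross}, leaving only hexagon.
Row 6, column 5: row 6 has {circle, square, triangle, star, hexagon, cross} and column 5 has {square, triangle, star, cross}, leaving only diamond.
So row 6 reads: triangle hexagon cross star diamond square circle.

triangle hexagon cross star diamond square circle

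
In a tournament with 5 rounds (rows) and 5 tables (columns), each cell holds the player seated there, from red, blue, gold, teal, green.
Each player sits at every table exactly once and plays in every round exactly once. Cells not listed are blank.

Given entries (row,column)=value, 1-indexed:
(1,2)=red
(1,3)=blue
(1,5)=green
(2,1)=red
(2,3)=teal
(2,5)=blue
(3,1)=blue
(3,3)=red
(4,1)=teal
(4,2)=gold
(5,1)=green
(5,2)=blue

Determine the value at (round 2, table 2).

green

Round 2 already has {red, blue, teal} and table 2 already has {red, blue, gold}, so round 2, table 2 must be green.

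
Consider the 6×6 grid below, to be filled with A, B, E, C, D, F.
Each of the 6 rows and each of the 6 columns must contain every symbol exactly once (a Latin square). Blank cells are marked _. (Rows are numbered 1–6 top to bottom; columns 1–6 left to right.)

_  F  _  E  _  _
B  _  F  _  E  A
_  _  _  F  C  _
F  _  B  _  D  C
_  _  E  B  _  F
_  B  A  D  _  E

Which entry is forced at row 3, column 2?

Row 2, column 4: row 2 has {A, B, E, F} and column 4 has {B, E, D, F}, leaving only C.
Row 2, column 2: row 2 has {A, B, E, C, F} and column 2 has {B, F}, leaving only D.
Row 3, column 3: row 3 has {C, F} and column 3 has {A, B, E, F}, leaving only D.
Row 1, column 3: row 1 has {E, F} and column 3 has {A, B, E, D, F}, leaving only C.
Row 3, column 6: row 3 has {C, D, F} and column 6 has {A, E, C, F}, leaving only B.
Row 1, column 6: row 1 has {E, C, F} and column 6 has {A, B, E, C, F}, leaving only D.
Row 1, column 1: row 1 has {E, C, D, F} and column 1 has {B, F}, leaving only A.
Row 1, column 5: row 1 has {A, E, C, D, F} and column 5 has {E, C, D}, leaving only B.
Row 3, column 1: row 3 has {B, C, D, F} and column 1 has {A, B, F}, leaving only E.
Row 3 already has {B, E, C, D, F} and column 2 already has {B, D, F}, so row 3, column 2 must be A.

A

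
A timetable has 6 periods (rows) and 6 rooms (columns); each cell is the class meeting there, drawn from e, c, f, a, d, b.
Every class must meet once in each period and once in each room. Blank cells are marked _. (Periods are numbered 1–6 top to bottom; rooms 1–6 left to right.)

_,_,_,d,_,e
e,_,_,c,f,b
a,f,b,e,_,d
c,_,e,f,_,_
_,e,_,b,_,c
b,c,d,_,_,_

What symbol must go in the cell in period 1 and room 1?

f

Period 1 already has {e, d} and room 1 already has {e, c, a, b}, so period 1, room 1 must be f.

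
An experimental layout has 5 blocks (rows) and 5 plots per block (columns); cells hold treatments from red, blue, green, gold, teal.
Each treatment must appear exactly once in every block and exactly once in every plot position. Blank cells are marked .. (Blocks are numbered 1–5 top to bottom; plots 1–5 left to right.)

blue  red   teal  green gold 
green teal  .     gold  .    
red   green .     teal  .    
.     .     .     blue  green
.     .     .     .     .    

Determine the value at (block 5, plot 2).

blue

Block 3, plot 5: block 3 has {red, green, teal} and plot 5 has {green, gold}, leaving only blue.
Block 2, plot 5: block 2 has {green, gold, teal} and plot 5 has {blue, green, gold}, leaving only red.
Block 2, plot 3: block 2 has {red, green, gold, teal} and plot 3 has {teal}, leaving only blue.
Block 3, plot 3: block 3 has {red, blue, green, teal} and plot 3 has {blue, teal}, leaving only gold.
Block 4, plot 2: block 4 has {blue, green} and plot 2 has {red, green, teal}, leaving only gold.
Block 5 already has {} and plot 2 already has {red, green, gold, teal}, so block 5, plot 2 must be blue.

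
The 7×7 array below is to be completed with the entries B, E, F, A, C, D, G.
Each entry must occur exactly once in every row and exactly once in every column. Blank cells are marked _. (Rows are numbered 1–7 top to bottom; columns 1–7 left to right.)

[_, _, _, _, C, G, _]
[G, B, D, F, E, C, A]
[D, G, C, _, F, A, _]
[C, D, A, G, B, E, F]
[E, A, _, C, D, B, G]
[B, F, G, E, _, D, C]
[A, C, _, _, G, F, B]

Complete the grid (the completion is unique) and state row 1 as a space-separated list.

Row 1, column 1: row 1 has {C, G} and column 1 has {B, E, A, C, D, G}, leaving only F.
Row 1, column 2: row 1 has {F, C, G} and column 2 has {B, F, A, C, D, G}, leaving only E.
Row 1, column 3: row 1 has {E, F, C, G} and column 3 has {A, C, D, G}, leaving only B.
Row 1, column 7: row 1 has {B, E, F, C, G} and column 7 has {B, F, A, C, G}, leaving only D.
Row 1, column 4: row 1 has {B, E, F, C, D, G} and column 4 has {E, F, C, G}, leaving only A.
So row 1 reads: F E B A C G D.

F E B A C G D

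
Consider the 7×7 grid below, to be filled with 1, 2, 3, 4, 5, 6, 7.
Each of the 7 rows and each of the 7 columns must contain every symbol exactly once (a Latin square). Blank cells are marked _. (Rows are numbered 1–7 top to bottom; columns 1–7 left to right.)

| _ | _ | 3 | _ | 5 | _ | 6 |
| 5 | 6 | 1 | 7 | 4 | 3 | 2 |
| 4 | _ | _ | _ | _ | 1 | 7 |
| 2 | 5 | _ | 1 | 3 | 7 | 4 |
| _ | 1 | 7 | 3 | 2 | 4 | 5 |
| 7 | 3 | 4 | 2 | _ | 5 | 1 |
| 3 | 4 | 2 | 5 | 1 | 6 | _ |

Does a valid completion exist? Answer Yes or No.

Row 7, column 7: row 7 together with column 7 already contain {1, 2, 3, 4, 5, 6, 7} — every symbol — so nothing can go there. The grid has no valid completion.

No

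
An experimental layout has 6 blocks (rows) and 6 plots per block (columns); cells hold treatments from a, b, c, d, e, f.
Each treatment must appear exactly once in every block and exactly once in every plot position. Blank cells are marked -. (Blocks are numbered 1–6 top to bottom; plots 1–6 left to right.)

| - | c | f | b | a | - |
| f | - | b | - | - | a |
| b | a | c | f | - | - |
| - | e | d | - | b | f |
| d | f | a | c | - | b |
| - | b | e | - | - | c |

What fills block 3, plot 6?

Block 1, plot 1: block 1 has {a, b, c, f} and plot 1 has {b, d, f}, leaving only e.
Block 1, plot 6: block 1 has {a, b, c, e, f} and plot 6 has {a, b, c, f}, leaving only d.
Block 3 already has {a, b, c, f} and plot 6 already has {a, b, c, d, f}, so block 3, plot 6 must be e.

e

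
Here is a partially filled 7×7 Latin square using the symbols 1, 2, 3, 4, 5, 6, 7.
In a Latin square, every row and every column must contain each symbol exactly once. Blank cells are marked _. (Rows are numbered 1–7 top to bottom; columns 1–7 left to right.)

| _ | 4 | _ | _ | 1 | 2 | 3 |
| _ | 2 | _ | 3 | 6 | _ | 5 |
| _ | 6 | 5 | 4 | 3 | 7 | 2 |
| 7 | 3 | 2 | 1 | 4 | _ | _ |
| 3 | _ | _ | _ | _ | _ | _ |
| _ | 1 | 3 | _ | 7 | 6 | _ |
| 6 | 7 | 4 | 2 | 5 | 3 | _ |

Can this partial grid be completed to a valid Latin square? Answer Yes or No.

No row or column among the givens repeats a symbol, and propagating forced cells runs into no contradiction.
One valid completion exists (for instance, 5 4 6 7 1 2 3 / 4 2 7 3 6 1 5 / 1 6 5 4 3 7 2 / 7 3 2 1 4 5 6 / 3 5 1 6 2 4 7 / 2 1 3 5 7 6 4 / 6 7 4 2 5 3 1).

Yes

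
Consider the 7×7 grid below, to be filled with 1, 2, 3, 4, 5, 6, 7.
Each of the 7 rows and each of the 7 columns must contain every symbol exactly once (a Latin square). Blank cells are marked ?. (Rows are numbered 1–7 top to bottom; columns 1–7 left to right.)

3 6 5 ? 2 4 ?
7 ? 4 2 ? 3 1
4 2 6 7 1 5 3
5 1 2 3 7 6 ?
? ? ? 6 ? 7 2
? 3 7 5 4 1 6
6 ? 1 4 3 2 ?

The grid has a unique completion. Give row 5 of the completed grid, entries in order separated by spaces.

Row 5, column 1: row 5 has {2, 6, 7} and column 1 has {3, 4, 5, 6, 7}, leaving only 1.
Row 5, column 3: row 5 has {1, 2, 6, 7} and column 3 has {1, 2, 4, 5, 6, 7}, leaving only 3.
Row 5, column 5: row 5 has {1, 2, 3, 6, 7} and column 5 has {1, 2, 3, 4, 7}, leaving only 5.
Row 5, column 2: row 5 has {1, 2, 3, 5, 6, 7} and column 2 has {1, 2, 3, 6}, leaving only 4.
So row 5 reads: 1 4 3 6 5 7 2.

1 4 3 6 5 7 2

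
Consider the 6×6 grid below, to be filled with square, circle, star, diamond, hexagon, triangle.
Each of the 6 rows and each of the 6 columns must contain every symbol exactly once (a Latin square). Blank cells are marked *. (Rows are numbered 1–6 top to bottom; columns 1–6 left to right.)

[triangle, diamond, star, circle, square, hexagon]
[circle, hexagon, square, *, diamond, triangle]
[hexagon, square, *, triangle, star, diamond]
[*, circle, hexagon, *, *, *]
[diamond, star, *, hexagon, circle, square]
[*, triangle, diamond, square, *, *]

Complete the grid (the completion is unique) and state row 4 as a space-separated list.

square circle hexagon diamond triangle star

Row 4, column 5: row 4 has {circle, hexagon} and column 5 has {square, circle, star, diamond}, leaving only triangle.
Row 4, column 6: row 4 has {circle, hexagon, triangle} and column 6 has {square, diamond, hexagon, triangle}, leaving only star.
Row 4, column 1: row 4 has {circle, star, hexagon, triangle} and column 1 has {circle, diamond, hexagon, triangle}, leaving only square.
Row 4, column 4: row 4 has {square, circle, star, hexagon, triangle} and column 4 has {square, circle, hexagon, triangle}, leaving only diamond.
So row 4 reads: square circle hexagon diamond triangle star.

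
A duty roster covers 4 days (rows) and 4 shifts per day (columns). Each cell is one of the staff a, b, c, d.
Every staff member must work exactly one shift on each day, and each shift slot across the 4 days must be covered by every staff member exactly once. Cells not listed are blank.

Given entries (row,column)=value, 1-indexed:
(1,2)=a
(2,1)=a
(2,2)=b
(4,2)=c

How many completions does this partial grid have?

8

Day 1, shift 1: eliminating its day and shift leaves {b, c, d}.
Day 1, shift 3: eliminating its day and shift leaves {b, c, d}.
Day 1, shift 4: eliminating its day and shift leaves {b, c, d}.
Day 2, shift 3: eliminating its day and shift leaves {c, d}.
Day 2, shift 4: eliminating its day and shift leaves {c, d}.
Day 3, shift 1: eliminating its day and shift leaves {b, c, d}.
Day 3, shift 2: eliminating its day and shift leaves {d}.
Day 3, shift 3: eliminating its day and shift leaves {a, b, c, d}.
Day 3, shift 4: eliminating its day and shift leaves {a, b, c, d}.
Day 4, shift 1: eliminating its day and shift leaves {b, d}.
Day 4, shift 3: eliminating its day and shift leaves {a, b, d}.
Day 4, shift 4: eliminating its day and shift leaves {a, b, d}.
Enumerating the assignments across these blanks that avoid any day or shift repeat gives 8 completions.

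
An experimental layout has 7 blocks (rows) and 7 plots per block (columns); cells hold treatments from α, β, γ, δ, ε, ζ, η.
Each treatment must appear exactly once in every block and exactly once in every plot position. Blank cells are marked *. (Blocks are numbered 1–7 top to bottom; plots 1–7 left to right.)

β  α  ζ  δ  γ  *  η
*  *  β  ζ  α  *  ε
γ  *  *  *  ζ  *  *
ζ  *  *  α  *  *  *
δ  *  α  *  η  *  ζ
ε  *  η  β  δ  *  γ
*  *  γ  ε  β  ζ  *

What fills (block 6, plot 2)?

ζ

Block 6 already has {β, γ, δ, ε, η} and plot 2 already has {α}, so block 6, plot 2 must be ζ.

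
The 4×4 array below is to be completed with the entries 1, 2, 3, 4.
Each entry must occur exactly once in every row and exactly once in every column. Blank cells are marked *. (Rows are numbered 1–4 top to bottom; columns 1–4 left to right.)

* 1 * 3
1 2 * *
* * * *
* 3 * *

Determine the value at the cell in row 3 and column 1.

3

Row 2, column 4: row 2 has {1, 2} and column 4 has {3}, leaving only 4.
Row 2, column 3: row 2 has {1, 2, 4} and column 3 has {}, leaving only 3.
Row 3, column 2: row 3 has {} and column 2 has {1, 2, 3}, leaving only 4.
Row 3, column 1 is narrowed to {2, 3}.
If it were 2, then row 4, column 1 would be left with no valid symbol.
So row 3, column 1 must be 3.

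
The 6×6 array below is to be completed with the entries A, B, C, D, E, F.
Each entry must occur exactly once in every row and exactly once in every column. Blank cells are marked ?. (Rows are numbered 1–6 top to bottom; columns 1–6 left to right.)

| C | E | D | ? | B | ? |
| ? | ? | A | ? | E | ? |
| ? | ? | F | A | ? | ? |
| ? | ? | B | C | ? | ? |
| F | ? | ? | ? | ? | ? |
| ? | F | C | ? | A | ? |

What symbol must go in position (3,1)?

E

Row 1, column 4: row 1 has {B, C, D, E} and column 4 has {A, C}, leaving only F.
Row 1, column 6: row 1 has {B, C, D, E, F} and column 6 has {}, leaving only A.
Row 5, column 3: row 5 has {F} and column 3 has {A, B, C, D, F}, leaving only E.
Row 3, column 1 is narrowed to {B, D, E}.
If it were B, then row 6, column 1 would be left with no valid symbol.
If it were D, then row 6, column 1 would be left with no valid symbol.
So row 3, column 1 must be E.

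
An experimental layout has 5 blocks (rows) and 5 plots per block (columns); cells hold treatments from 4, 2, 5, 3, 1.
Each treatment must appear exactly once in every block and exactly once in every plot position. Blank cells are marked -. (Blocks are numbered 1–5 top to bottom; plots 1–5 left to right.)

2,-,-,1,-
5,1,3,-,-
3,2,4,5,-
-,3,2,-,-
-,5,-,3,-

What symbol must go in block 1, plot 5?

3

Block 1, plot 2: block 1 has {2, 1} and plot 2 has {2, 5, 3, 1}, leaving only 4.
Block 1, plot 3: block 1 has {4, 2, 1} and plot 3 has {4, 2, 3}, leaving only 5.
Block 1 already has {4, 2, 5, 1} and plot 5 already has {}, so block 1, plot 5 must be 3.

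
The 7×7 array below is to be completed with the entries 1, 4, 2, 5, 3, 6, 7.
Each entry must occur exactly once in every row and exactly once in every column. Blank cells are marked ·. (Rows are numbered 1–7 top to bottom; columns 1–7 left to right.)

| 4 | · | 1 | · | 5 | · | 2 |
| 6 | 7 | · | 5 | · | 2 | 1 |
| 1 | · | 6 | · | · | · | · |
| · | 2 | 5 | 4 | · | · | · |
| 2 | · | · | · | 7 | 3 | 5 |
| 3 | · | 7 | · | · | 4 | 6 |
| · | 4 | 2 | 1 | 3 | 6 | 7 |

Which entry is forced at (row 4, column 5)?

6

Row 1, column 6: row 1 has {1, 4, 2, 5} and column 6 has {4, 2, 3, 6}, leaving only 7.
Row 2, column 5: row 2 has {1, 2, 5, 6, 7} and column 5 has {5, 3, 7}, leaving only 4.
Row 2, column 3: row 2 has {1, 4, 2, 5, 6, 7} and column 3 has {1, 2, 5, 6, 7}, leaving only 3.
Row 3, column 5: row 3 has {1, 6} and column 5 has {4, 5, 3, 7}, leaving only 2.
Row 3, column 6: row 3 has {1, 2, 6} and column 6 has {4, 2, 3, 6, 7}, leaving only 5.
Row 3, column 2: row 3 has {1, 2, 5, 6} and column 2 has {4, 2, 7}, leaving only 3.
Row 1, column 2: row 1 has {1, 4, 2, 5, 7} and column 2 has {4, 2, 3, 7}, leaving only 6.
Row 1, column 4: row 1 has {1, 4, 2, 5, 6, 7} and column 4 has {1, 4, 5}, leaving only 3.
Row 3, column 4: row 3 has {1, 2, 5, 3, 6} and column 4 has {1, 4, 5, 3}, leaving only 7.
Row 3, column 7: row 3 has {1, 2, 5, 3, 6, 7} and column 7 has {1, 2, 5, 6, 7}, leaving only 4.
Row 4, column 1: row 4 has {4, 2, 5} and column 1 has {1, 4, 2, 3, 6}, leaving only 7.
Row 4, column 6: row 4 has {4, 2, 5, 7} and column 6 has {4, 2, 5, 3, 6, 7}, leaving only 1.
Row 4 already has {1, 4, 2, 5, 7} and column 5 already has {4, 2, 5, 3, 7}, so row 4, column 5 must be 6.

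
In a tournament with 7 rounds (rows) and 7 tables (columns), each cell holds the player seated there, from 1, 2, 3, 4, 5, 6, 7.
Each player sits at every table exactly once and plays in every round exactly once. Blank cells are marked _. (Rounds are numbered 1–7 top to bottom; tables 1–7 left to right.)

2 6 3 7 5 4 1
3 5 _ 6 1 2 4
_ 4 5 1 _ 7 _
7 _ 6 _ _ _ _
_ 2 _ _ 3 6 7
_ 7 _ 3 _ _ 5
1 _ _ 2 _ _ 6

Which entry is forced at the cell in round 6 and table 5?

Round 2, table 3: round 2 has {1, 2, 3, 4, 5, 6} and table 3 has {3, 5, 6}, leaving only 7.
Round 3, table 1: round 3 has {1, 4, 5, 7} and table 1 has {1, 2, 3, 7}, leaving only 6.
Round 3, table 5: round 3 has {1, 4, 5, 6, 7} and table 5 has {1, 3, 5}, leaving only 2.
Round 3, table 7: round 3 has {1, 2, 4, 5, 6, 7} and table 7 has {1, 4, 5, 6, 7}, leaving only 3.
Round 4, table 5: round 4 has {6, 7} and table 5 has {1, 2, 3, 5}, leaving only 4.
Round 6 already has {3, 5, 7} and table 5 already has {1, 2, 3, 4, 5}, so round 6, table 5 must be 6.

6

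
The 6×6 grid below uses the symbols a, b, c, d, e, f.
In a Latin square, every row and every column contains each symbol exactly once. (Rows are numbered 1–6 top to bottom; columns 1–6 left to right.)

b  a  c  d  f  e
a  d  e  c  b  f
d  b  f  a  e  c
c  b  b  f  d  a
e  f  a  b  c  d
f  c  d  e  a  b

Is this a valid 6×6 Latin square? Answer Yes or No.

Column 2 contains b twice (at rows 3 and 4), so it is not a permutation.

No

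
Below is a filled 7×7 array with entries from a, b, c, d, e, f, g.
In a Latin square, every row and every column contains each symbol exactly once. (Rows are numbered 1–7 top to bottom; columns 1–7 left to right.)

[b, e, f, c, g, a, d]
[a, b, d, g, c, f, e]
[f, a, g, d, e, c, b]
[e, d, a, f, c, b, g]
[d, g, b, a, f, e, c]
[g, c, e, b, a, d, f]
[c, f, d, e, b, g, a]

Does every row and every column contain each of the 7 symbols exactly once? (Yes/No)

Every row is a permutation, but column 5 contains c twice (at rows 2 and 4).

No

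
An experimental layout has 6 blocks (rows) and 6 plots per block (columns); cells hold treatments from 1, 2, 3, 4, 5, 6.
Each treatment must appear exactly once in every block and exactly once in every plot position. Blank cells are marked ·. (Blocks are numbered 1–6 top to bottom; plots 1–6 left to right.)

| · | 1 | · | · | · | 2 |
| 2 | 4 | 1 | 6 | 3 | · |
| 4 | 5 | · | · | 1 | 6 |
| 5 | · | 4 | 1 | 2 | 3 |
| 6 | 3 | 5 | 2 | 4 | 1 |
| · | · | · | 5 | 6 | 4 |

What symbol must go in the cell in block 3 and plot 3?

Block 1, plot 1: block 1 has {1, 2} and plot 1 has {2, 4, 5, 6}, leaving only 3.
Block 1, plot 3: block 1 has {1, 2, 3} and plot 3 has {1, 4, 5}, leaving only 6.
Block 1, plot 4: block 1 has {1, 2, 3, 6} and plot 4 has {1, 2, 5, 6}, leaving only 4.
Block 1, plot 5: block 1 has {1, 2, 3, 4, 6} and plot 5 has {1, 2, 3, 4, 6}, leaving only 5.
Block 2, plot 6: block 2 has {1, 2, 3, 4, 6} and plot 6 has {1, 2, 3, 4, 6}, leaving only 5.
Block 3, plot 4: block 3 has {1, 4, 5, 6} and plot 4 has {1, 2, 4, 5, 6}, leaving only 3.
Block 3 already has {1, 3, 4, 5, 6} and plot 3 already has {1, 4, 5, 6}, so block 3, plot 3 must be 2.

2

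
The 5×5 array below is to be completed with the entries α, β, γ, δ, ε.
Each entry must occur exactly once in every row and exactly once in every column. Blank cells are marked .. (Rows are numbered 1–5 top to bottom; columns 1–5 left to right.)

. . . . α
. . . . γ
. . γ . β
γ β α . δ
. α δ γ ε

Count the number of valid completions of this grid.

Row 1, column 1: eliminating its row and column leaves {β, δ, ε}.
Row 1, column 2: eliminating its row and column leaves {γ, δ, ε}.
Row 1, column 3: eliminating its row and column leaves {β, ε}.
Row 1, column 4: eliminating its row and column leaves {β, δ, ε}.
Row 2, column 1: eliminating its row and column leaves {α, β, δ, ε}.
Row 2, column 2: eliminating its row and column leaves {δ, ε}.
Row 2, column 3: eliminating its row and column leaves {β, ε}.
Row 2, column 4: eliminating its row and column leaves {α, β, δ, ε}.
Row 3, column 1: eliminating its row and column leaves {α, δ, ε}.
Row 3, column 2: eliminating its row and column leaves {δ, ε}.
Row 3, column 4: eliminating its row and column leaves {α, δ, ε}.
Row 4, column 4: eliminating its row and column leaves {ε}.
Row 5, column 1: eliminating its row and column leaves {β}.
Enumerating the assignments across these blanks that avoid any row or column repeat gives 3 completions.

3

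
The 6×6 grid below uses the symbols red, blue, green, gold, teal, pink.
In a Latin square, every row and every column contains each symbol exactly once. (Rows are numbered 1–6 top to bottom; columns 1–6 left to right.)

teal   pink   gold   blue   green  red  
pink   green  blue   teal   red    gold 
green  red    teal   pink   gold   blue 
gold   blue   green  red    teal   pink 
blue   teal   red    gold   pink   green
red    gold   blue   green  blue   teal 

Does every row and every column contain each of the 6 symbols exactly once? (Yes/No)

No

Column 3 contains blue twice (at rows 2 and 6), so it is not a permutation.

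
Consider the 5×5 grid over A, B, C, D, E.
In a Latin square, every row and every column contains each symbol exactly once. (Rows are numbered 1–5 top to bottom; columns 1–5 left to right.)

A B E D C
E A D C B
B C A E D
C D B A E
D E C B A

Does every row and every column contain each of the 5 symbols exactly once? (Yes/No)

Each row is a permutation of the 5 symbols, and so is each column.

Yes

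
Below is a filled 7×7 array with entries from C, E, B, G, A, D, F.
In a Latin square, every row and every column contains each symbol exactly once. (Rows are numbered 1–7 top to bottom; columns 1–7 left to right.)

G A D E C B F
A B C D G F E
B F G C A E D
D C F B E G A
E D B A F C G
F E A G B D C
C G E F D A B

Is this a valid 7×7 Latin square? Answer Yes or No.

Each row is a permutation of the 7 symbols, and so is each column.

Yes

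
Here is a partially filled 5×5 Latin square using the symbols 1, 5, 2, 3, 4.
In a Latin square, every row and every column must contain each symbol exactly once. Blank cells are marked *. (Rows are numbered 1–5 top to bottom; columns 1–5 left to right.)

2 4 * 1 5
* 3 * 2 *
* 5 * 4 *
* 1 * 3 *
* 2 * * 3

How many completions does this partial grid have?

3

Row 1, column 3: eliminating its row and column leaves {3}.
Row 2, column 1: eliminating its row and column leaves {1, 5, 4}.
Row 2, column 3: eliminating its row and column leaves {1, 5, 4}.
Row 2, column 5: eliminating its row and column leaves {1, 4}.
Row 3, column 1: eliminating its row and column leaves {1, 3}.
Row 3, column 3: eliminating its row and column leaves {1, 2, 3}.
Row 3, column 5: eliminating its row and column leaves {1, 2}.
Row 4, column 1: eliminating its row and column leaves {5, 4}.
Row 4, column 3: eliminating its row and column leaves {5, 2, 4}.
Row 4, column 5: eliminating its row and column leaves {2, 4}.
Row 5, column 1: eliminating its row and column leaves {1, 5, 4}.
Row 5, column 3: eliminating its row and column leaves {1, 5, 4}.
Row 5, column 4: eliminating its row and column leaves {5}.
Enumerating the assignments across these blanks that avoid any row or column repeat gives 3 completions.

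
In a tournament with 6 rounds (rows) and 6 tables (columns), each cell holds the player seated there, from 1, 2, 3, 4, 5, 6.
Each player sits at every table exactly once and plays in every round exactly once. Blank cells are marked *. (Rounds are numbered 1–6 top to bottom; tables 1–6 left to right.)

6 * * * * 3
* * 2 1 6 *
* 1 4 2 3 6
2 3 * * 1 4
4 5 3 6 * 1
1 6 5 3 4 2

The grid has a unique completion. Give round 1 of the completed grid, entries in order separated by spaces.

6 2 1 4 5 3

Round 1, table 3: round 1 has {3, 6} and table 3 has {2, 3, 4, 5}, leaving only 1.
Round 2, table 2: round 2 has {1, 2, 6} and table 2 has {1, 3, 5, 6}, leaving only 4.
Round 1, table 2: round 1 has {1, 3, 6} and table 2 has {1, 3, 4, 5, 6}, leaving only 2.
Round 1, table 5: round 1 has {1, 2, 3, 6} and table 5 has {1, 3, 4, 6}, leaving only 5.
Round 1, table 4: round 1 has {1, 2, 3, 5, 6} and table 4 has {1, 2, 3, 6}, leaving only 4.
So round 1 reads: 6 2 1 4 5 3.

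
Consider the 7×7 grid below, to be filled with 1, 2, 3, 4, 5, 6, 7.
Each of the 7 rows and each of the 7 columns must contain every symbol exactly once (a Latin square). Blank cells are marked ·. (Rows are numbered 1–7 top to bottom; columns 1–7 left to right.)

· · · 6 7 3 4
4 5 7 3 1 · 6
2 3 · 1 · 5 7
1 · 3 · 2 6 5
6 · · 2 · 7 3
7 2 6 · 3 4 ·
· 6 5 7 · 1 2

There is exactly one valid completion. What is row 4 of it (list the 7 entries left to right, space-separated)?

1 7 3 4 2 6 5

Row 4, column 4: row 4 has {1, 2, 3, 5, 6} and column 4 has {1, 2, 3, 6, 7}, leaving only 4.
Row 4, column 2: row 4 has {1, 2, 3, 4, 5, 6} and column 2 has {2, 3, 5, 6}, leaving only 7.
So row 4 reads: 1 7 3 4 2 6 5.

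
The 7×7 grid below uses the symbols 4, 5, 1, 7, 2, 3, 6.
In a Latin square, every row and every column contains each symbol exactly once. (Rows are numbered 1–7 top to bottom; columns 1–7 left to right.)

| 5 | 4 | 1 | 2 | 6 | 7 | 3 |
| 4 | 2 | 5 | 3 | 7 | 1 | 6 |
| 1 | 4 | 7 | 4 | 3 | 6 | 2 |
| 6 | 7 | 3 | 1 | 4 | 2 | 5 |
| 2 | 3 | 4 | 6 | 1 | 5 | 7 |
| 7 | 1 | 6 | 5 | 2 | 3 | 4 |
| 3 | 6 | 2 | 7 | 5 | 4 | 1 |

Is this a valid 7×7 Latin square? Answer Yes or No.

No

Column 2 contains 4 twice (at rows 1 and 3), so it is not a permutation.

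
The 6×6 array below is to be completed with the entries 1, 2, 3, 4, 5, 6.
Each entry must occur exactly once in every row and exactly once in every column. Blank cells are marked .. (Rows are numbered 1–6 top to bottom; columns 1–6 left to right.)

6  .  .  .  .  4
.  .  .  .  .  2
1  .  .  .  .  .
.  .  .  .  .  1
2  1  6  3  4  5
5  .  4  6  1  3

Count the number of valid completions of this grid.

30

Row 1, column 2: eliminating its row and column leaves {2, 3, 5}.
Row 1, column 3: eliminating its row and column leaves {1, 2, 3, 5}.
Row 1, column 4: eliminating its row and column leaves {1, 2, 5}.
Row 1, column 5: eliminating its row and column leaves {2, 3, 5}.
Row 2, column 1: eliminating its row and column leaves {3, 4}.
Row 2, column 2: eliminating its row and column leaves {3, 4, 5, 6}.
Row 2, column 3: eliminating its row and column leaves {1, 3, 5}.
Row 2, column 4: eliminating its row and column leaves {1, 4, 5}.
Row 2, column 5: eliminating its row and column leaves {3, 5, 6}.
Row 3, column 2: eliminating its row and column leaves {2, 3, 4, 5, 6}.
Row 3, column 3: eliminating its row and column leaves {2, 3, 5}.
Row 3, column 4: eliminating its row and column leaves {2, 4, 5}.
Row 3, column 5: eliminating its row and column leaves {2, 3, 5, 6}.
Row 3, column 6: eliminating its row and column leaves {6}.
Row 4, column 1: eliminating its row and column leaves {3, 4}.
Row 4, column 2: eliminating its row and column leaves {2, 3, 4, 5, 6}.
Row 4, column 3: eliminating its row and column leaves {2, 3, 5}.
Row 4, column 4: eliminating its row and column leaves {2, 4, 5}.
Row 4, column 5: eliminating its row and column leaves {2, 3, 5, 6}.
Row 6, column 2: eliminating its row and column leaves {2}.
Enumerating the assignments across these blanks that avoid any row or column repeat gives 30 completions.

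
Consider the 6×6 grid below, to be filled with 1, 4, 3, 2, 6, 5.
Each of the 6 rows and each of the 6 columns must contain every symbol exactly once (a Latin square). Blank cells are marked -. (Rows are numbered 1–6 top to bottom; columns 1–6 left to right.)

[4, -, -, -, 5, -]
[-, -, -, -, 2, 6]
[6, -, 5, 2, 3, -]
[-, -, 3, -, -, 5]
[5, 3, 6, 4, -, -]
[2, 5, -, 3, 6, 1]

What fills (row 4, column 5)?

4

Row 3, column 6: row 3 has {3, 2, 6, 5} and column 6 has {1, 6, 5}, leaving only 4.
Row 3, column 2: row 3 has {4, 3, 2, 6, 5} and column 2 has {3, 5}, leaving only 1.
Row 2, column 2: row 2 has {2, 6} and column 2 has {1, 3, 5}, leaving only 4.
Row 2, column 3: row 2 has {4, 2, 6} and column 3 has {3, 6, 5}, leaving only 1.
Row 1, column 3: row 1 has {4, 5} and column 3 has {1, 3, 6, 5}, leaving only 2.
Row 1, column 2: row 1 has {4, 2, 5} and column 2 has {1, 4, 3, 5}, leaving only 6.
Row 1, column 4: row 1 has {4, 2, 6, 5} and column 4 has {4, 3, 2}, leaving only 1.
Row 1, column 6: row 1 has {1, 4, 2, 6, 5} and column 6 has {1, 4, 6, 5}, leaving only 3.
Row 2, column 1: row 2 has {1, 4, 2, 6} and column 1 has {4, 2, 6, 5}, leaving only 3.
Row 2, column 4: row 2 has {1, 4, 3, 2, 6} and column 4 has {1, 4, 3, 2}, leaving only 5.
Row 4, column 1: row 4 has {3, 5} and column 1 has {4, 3, 2, 6, 5}, leaving only 1.
Row 4 already has {1, 3, 5} and column 5 already has {3, 2, 6, 5}, so row 4, column 5 must be 4.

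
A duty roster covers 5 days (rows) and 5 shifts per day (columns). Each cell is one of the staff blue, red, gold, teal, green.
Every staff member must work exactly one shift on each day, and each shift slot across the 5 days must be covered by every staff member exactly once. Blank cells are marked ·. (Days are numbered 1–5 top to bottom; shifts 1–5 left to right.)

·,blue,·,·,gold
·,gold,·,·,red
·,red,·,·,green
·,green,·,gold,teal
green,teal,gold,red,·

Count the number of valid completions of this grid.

3

Day 1, shift 1: eliminating its day and shift leaves {red, teal}.
Day 1, shift 3: eliminating its day and shift leaves {red, teal, green}.
Day 1, shift 4: eliminating its day and shift leaves {teal, green}.
Day 2, shift 1: eliminating its day and shift leaves {blue, teal}.
Day 2, shift 3: eliminating its day and shift leaves {blue, teal, green}.
Day 2, shift 4: eliminating its day and shift leaves {blue, teal, green}.
Day 3, shift 1: eliminating its day and shift leaves {blue, gold, teal}.
Day 3, shift 3: eliminating its day and shift leaves {blue, teal}.
Day 3, shift 4: eliminating its day and shift leaves {blue, teal}.
Day 4, shift 1: eliminating its day and shift leaves {blue, red}.
Day 4, shift 3: eliminating its day and shift leaves {blue, red}.
Day 5, shift 5: eliminating its day and shift leaves {blue}.
Enumerating the assignments across these blanks that avoid any day or shift repeat gives 3 completions.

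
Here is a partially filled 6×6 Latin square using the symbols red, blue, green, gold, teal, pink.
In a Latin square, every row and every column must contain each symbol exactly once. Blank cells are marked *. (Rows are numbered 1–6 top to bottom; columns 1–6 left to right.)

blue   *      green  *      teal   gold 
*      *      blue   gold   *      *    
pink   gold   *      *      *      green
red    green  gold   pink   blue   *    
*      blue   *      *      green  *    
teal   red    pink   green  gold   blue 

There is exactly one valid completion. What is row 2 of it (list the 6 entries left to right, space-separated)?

green teal blue gold pink red

Row 2, column 1: row 2 has {blue, gold} and column 1 has {red, blue, teal, pink}, leaving only green.
Row 1, column 2: row 1 has {blue, green, gold, teal} and column 2 has {red, blue, green, gold}, leaving only pink.
Row 2, column 2: row 2 has {blue, green, gold} and column 2 has {red, blue, green, gold, pink}, leaving only teal.
Row 1, column 4: row 1 has {blue, green, gold, teal, pink} and column 4 has {green, gold, pink}, leaving only red.
Row 3, column 5: row 3 has {green, gold, pink} and column 5 has {blue, green, gold, teal}, leaving only red.
Row 2, column 5: row 2 has {blue, green, gold, teal} and column 5 has {red, blue, green, gold, teal}, leaving only pink.
Row 2, column 6: row 2 has {blue, green, gold, teal, pink} and column 6 has {blue, green, gold}, leaving only red.
So row 2 reads: green teal blue gold pink red.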